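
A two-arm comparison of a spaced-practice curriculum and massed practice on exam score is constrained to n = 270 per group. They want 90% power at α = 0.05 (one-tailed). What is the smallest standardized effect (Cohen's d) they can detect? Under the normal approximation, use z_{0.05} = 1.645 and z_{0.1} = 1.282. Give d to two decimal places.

d_min ≈ 0.25

For two independent groups of n = 270 each: d_min = (z_{α} + z_β)·√(2/n).
z-sum = 1.645 + 1.282 = 2.927.
d_min = 2.927 × √(2/270) = 2.927 × 0.0861 = 0.252.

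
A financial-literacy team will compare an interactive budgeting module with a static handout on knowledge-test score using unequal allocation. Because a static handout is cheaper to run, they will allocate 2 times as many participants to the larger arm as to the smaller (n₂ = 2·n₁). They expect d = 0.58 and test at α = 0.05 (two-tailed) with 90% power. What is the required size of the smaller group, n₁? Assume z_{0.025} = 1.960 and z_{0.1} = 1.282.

With allocation ratio k = n₂/n₁ = 2, Var(x̄₁−x̄₂) = σ²(1/n₁ + 1/(k·n₁)) = σ²·(k+1)/(k·n₁).
So n₁ = (1 + 1/k)·((z_{α/2} + z_β)/d)² = 1.500 × (3.242/0.58)².
n₁ = 1.500 × 31.24 = 46.9.
Round up: n₁ = 47, giving n₂ = 2 × 47 = 94.

n₁ = 47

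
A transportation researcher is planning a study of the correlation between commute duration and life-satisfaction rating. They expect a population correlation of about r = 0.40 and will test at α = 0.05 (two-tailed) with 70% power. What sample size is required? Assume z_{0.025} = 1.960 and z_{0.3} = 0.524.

n = 38

Fisher's z: C = ½·ln((1+r)/(1−r)) = ½·ln(2.3333) = 0.4236.
n = ((z_{α/2} + z_β)/C)² + 3.
(1.960 + 0.524) / 0.4236 = 2.484 / 0.4236 = 5.864.
n = 5.864² + 3 = 34.39 + 3 = 37.4.
Round up.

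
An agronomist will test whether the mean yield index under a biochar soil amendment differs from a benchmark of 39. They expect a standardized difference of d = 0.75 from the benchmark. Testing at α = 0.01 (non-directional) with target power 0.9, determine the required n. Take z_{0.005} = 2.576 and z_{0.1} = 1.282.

n = 27

For a one-sample test: n = ((z_{α/2} + z_β) / d)².
z_{α/2} + z_β = 2.576 + 1.282 = 3.858.
n = (3.858 / 0.75)² = 5.144² = 26.46.
Round up.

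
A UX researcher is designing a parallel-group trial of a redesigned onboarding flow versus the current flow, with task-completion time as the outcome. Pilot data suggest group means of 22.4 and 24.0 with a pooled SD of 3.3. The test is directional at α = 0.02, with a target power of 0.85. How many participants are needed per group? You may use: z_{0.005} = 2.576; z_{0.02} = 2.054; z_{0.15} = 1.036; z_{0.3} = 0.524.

Cohen's d = |M₁ − M₂| / SD_pooled = |22.4 − 24.0| / 3.3 = 1.6 / 3.3 = 0.485.
For two independent groups with equal n: n = 2·((z_{α} + z_β) / d)².
z_{α} + z_β = 2.054 + 1.036 = 3.090.
n = 2 × (3.090 / 0.485)² = 2 × 6.371² = 2 × 40.59 = 81.2.
Round up to the next whole participant.

n = 82 per group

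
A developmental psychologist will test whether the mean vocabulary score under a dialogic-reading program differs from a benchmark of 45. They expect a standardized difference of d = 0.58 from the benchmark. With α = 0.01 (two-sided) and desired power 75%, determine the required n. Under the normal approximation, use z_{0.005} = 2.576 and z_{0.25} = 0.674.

For a one-sample test: n = ((z_{α/2} + z_β) / d)².
z_{α/2} + z_β = 2.576 + 0.674 = 3.250.
n = (3.250 / 0.58)² = 5.603² = 31.40.
Round up.

n = 32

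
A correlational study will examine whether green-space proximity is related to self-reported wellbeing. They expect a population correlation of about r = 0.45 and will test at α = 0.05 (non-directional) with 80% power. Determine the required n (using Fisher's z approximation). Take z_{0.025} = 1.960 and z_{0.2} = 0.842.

Fisher's z: C = ½·ln((1+r)/(1−r)) = ½·ln(2.6364) = 0.4847.
n = ((z_{α/2} + z_β)/C)² + 3.
(1.960 + 0.842) / 0.4847 = 2.802 / 0.4847 = 5.781.
n = 5.781² + 3 = 33.42 + 3 = 36.4.
Round up.

n = 37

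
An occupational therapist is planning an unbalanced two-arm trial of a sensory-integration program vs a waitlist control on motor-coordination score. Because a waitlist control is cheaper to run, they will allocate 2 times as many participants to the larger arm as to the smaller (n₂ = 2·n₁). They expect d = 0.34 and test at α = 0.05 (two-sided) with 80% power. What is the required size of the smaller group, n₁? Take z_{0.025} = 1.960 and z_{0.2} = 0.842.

n₁ = 102

With allocation ratio k = n₂/n₁ = 2, Var(x̄₁−x̄₂) = σ²(1/n₁ + 1/(k·n₁)) = σ²·(k+1)/(k·n₁).
So n₁ = (1 + 1/k)·((z_{α/2} + z_β)/d)² = 1.500 × (2.802/0.34)².
n₁ = 1.500 × 67.92 = 101.9.
Round up: n₁ = 102, giving n₂ = 2 × 102 = 204.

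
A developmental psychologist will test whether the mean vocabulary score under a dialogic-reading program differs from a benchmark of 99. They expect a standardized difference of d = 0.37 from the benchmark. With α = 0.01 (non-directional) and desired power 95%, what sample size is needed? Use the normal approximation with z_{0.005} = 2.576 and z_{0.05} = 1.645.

n = 131

For a one-sample test: n = ((z_{α/2} + z_β) / d)².
z_{α/2} + z_β = 2.576 + 1.645 = 4.221.
n = (4.221 / 0.37)² = 11.408² = 130.14.
Round up.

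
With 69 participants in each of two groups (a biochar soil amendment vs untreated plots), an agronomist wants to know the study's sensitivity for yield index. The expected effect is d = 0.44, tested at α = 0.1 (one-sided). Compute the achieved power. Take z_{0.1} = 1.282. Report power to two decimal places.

power ≈ 0.90

For two equal groups, power = Φ(d·√(n/2) − z_{α}).
d·√(n/2) = 0.44 × √(69/2) = 0.44 × 5.874 = 2.584.
z_β = 2.584 − 1.282 = 1.302.
Power = Φ(1.302) = 0.904.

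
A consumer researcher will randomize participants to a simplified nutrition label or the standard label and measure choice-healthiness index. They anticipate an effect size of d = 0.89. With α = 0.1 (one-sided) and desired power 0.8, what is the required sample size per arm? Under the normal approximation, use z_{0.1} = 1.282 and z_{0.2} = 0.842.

For two independent groups with equal n: n = 2·((z_{α} + z_β) / d)².
z_{α} + z_β = 1.282 + 0.842 = 2.124.
n = 2 × (2.124 / 0.89)² = 2 × 2.387² = 2 × 5.70 = 11.4.
Round up to the next whole participant.

n = 12 per group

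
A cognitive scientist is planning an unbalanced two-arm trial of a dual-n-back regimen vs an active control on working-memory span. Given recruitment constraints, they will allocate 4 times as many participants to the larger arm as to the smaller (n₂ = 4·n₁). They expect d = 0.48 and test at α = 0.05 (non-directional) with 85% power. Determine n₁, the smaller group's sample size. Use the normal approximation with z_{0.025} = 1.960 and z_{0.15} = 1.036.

With allocation ratio k = n₂/n₁ = 4, Var(x̄₁−x̄₂) = σ²(1/n₁ + 1/(k·n₁)) = σ²·(k+1)/(k·n₁).
So n₁ = (1 + 1/k)·((z_{α/2} + z_β)/d)² = 1.250 × (2.996/0.48)².
n₁ = 1.250 × 38.96 = 48.7.
Round up: n₁ = 49, giving n₂ = 4 × 49 = 196.

n₁ = 49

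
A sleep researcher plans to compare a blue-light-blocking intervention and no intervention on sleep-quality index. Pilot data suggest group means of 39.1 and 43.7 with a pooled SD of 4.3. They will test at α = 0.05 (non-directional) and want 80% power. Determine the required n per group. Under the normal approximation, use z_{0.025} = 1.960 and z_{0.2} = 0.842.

Cohen's d = |M₁ − M₂| / SD_pooled = |39.1 − 43.7| / 4.3 = 4.6 / 4.3 = 1.070.
For two independent groups with equal n: n = 2·((z_{α/2} + z_β) / d)².
z_{α/2} + z_β = 1.960 + 0.842 = 2.802.
n = 2 × (2.802 / 1.070)² = 2 × 2.619² = 2 × 6.86 = 13.7.
Round up to the next whole participant.

n = 14 per group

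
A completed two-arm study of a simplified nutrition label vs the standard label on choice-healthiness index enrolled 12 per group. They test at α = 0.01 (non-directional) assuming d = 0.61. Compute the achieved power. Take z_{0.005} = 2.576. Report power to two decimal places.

For two equal groups, power = Φ(d·√(n/2) − z_{α/2}).
d·√(n/2) = 0.61 × √(12/2) = 0.61 × 2.449 = 1.494.
z_β = 1.494 − 2.576 = -1.082.
Power = Φ(-1.082) = 0.140.

power ≈ 0.14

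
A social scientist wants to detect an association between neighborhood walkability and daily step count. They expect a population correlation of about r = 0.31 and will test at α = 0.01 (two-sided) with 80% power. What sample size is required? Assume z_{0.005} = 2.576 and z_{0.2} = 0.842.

Fisher's z: C = ½·ln((1+r)/(1−r)) = ½·ln(1.8986) = 0.3205.
n = ((z_{α/2} + z_β)/C)² + 3.
(2.576 + 0.842) / 0.3205 = 3.418 / 0.3205 = 10.665.
n = 10.665² + 3 = 113.73 + 3 = 116.7.
Round up.

n = 117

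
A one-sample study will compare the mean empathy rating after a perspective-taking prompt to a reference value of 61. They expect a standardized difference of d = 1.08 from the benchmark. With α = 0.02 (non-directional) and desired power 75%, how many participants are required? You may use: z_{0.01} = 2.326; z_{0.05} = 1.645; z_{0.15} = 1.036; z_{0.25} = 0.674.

n = 8

For a one-sample test: n = ((z_{α/2} + z_β) / d)².
z_{α/2} + z_β = 2.326 + 0.674 = 3.000.
n = (3.000 / 1.08)² = 2.778² = 7.72.
Round up.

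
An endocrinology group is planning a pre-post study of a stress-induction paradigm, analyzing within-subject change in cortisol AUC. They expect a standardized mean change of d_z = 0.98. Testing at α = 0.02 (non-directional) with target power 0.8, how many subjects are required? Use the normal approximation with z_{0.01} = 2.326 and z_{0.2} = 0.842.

For a paired (one-sample on differences) test: n = ((z_{α/2} + z_β) / d)².
z_{α/2} + z_β = 2.326 + 0.842 = 3.168.
n = (3.168 / 0.98)² = 3.233² = 10.45.
Round up.

n = 11 pairs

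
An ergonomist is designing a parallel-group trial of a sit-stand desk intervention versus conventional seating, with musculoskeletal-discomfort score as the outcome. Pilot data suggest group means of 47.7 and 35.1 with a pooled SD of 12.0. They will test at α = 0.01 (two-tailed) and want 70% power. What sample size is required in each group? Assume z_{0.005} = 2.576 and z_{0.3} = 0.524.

n = 18 per group

Cohen's d = |M₁ − M₂| / SD_pooled = |47.7 − 35.1| / 12.0 = 12.6 / 12.0 = 1.050.
For two independent groups with equal n: n = 2·((z_{α/2} + z_β) / d)².
z_{α/2} + z_β = 2.576 + 0.524 = 3.100.
n = 2 × (3.100 / 1.050)² = 2 × 2.952² = 2 × 8.72 = 17.4.
Round up to the next whole participant.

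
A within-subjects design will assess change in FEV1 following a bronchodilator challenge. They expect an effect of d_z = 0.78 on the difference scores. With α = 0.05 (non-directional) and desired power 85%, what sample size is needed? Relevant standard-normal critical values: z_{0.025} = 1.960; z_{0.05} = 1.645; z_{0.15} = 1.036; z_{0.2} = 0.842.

n = 15 pairs

For a paired (one-sample on differences) test: n = ((z_{α/2} + z_β) / d)².
z_{α/2} + z_β = 1.960 + 1.036 = 2.996.
n = (2.996 / 0.78)² = 3.841² = 14.75.
Round up.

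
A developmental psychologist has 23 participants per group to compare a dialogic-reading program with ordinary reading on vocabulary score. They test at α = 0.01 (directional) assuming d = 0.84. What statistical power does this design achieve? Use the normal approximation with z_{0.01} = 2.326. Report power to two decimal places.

For two equal groups, power = Φ(d·√(n/2) − z_{α}).
d·√(n/2) = 0.84 × √(23/2) = 0.84 × 3.391 = 2.849.
z_β = 2.849 − 2.326 = 0.523.
Power = Φ(0.523) = 0.699.

power ≈ 0.70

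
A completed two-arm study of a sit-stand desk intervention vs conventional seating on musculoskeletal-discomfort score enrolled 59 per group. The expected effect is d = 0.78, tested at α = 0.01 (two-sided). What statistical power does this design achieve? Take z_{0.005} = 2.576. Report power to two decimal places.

For two equal groups, power = Φ(d·√(n/2) − z_{α/2}).
d·√(n/2) = 0.78 × √(59/2) = 0.78 × 5.431 = 4.236.
z_β = 4.236 − 2.576 = 1.660.
Power = Φ(1.660) = 0.952.

power ≈ 0.95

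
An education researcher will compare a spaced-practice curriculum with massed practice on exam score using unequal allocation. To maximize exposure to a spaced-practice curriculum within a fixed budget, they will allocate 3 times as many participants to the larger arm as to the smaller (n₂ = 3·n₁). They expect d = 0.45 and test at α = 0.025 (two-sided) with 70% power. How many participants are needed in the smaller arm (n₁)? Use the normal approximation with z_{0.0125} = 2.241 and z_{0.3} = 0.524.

With allocation ratio k = n₂/n₁ = 3, Var(x̄₁−x̄₂) = σ²(1/n₁ + 1/(k·n₁)) = σ²·(k+1)/(k·n₁).
So n₁ = (1 + 1/k)·((z_{α/2} + z_β)/d)² = 1.333 × (2.765/0.45)².
n₁ = 1.333 × 37.75 = 50.3.
Round up: n₁ = 51, giving n₂ = 3 × 51 = 153.

n₁ = 51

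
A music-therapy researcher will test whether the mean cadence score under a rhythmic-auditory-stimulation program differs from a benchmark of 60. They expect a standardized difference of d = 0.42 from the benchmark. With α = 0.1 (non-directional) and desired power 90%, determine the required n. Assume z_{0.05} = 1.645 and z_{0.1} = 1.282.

For a one-sample test: n = ((z_{α/2} + z_β) / d)².
z_{α/2} + z_β = 1.645 + 1.282 = 2.927.
n = (2.927 / 0.42)² = 6.969² = 48.57.
Round up.

n = 49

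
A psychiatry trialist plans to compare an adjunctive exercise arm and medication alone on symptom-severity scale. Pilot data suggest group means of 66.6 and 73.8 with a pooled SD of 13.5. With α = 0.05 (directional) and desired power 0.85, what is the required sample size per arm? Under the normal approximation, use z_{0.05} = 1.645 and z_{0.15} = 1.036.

n = 51 per group

Cohen's d = |M₁ − M₂| / SD_pooled = |66.6 − 73.8| / 13.5 = 7.2 / 13.5 = 0.533.
For two independent groups with equal n: n = 2·((z_{α} + z_β) / d)².
z_{α} + z_β = 1.645 + 1.036 = 2.681.
n = 2 × (2.681 / 0.533)² = 2 × 5.030² = 2 × 25.30 = 50.6.
Round up to the next whole participant.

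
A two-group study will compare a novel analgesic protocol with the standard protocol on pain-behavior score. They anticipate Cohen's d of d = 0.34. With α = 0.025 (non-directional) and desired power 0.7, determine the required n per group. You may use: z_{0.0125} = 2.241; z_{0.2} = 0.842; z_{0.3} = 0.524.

For two independent groups with equal n: n = 2·((z_{α/2} + z_β) / d)².
z_{α/2} + z_β = 2.241 + 0.524 = 2.765.
n = 2 × (2.765 / 0.34)² = 2 × 8.132² = 2 × 66.14 = 132.3.
Round up to the next whole participant.

n = 133 per group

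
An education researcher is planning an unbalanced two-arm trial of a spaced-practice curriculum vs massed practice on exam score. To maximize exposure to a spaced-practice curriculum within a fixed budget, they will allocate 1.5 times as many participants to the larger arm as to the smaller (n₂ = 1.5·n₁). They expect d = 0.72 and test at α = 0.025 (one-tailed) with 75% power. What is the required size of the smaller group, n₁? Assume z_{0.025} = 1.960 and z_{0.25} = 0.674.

n₁ = 23

With allocation ratio k = n₂/n₁ = 1.5, Var(x̄₁−x̄₂) = σ²(1/n₁ + 1/(k·n₁)) = σ²·(k+1)/(k·n₁).
So n₁ = (1 + 1/k)·((z_{α} + z_β)/d)² = 1.667 × (2.634/0.72)².
n₁ = 1.667 × 13.38 = 22.3.
Round up: n₁ = 23, giving n₂ = ⌈1.5 × 23⌉ = ⌈34.5⌉ = 35.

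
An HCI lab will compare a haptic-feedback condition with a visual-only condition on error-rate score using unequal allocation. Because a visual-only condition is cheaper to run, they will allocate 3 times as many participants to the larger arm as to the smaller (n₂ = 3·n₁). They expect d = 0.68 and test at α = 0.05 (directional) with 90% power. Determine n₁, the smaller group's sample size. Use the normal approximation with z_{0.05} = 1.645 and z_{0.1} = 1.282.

With allocation ratio k = n₂/n₁ = 3, Var(x̄₁−x̄₂) = σ²(1/n₁ + 1/(k·n₁)) = σ²·(k+1)/(k·n₁).
So n₁ = (1 + 1/k)·((z_{α} + z_β)/d)² = 1.333 × (2.927/0.68)².
n₁ = 1.333 × 18.53 = 24.7.
Round up: n₁ = 25, giving n₂ = 3 × 25 = 75.

n₁ = 25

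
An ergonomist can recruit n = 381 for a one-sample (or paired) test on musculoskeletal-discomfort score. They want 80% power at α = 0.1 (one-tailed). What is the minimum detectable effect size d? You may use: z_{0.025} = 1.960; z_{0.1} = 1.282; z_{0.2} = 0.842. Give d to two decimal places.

For a single sample (or paired design) of n = 381: d_min = (z_{α} + z_β)/√n.
z-sum = 1.282 + 0.842 = 2.124.
d_min = 2.124 / √381 = 2.124 / 19.519 = 0.109.

d_min ≈ 0.11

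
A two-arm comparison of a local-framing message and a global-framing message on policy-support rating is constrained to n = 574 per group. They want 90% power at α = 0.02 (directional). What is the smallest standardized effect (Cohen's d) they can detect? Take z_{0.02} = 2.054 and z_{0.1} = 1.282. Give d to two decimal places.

d_min ≈ 0.20

For two independent groups of n = 574 each: d_min = (z_{α} + z_β)·√(2/n).
z-sum = 2.054 + 1.282 = 3.336.
d_min = 3.336 × √(2/574) = 3.336 × 0.0590 = 0.197.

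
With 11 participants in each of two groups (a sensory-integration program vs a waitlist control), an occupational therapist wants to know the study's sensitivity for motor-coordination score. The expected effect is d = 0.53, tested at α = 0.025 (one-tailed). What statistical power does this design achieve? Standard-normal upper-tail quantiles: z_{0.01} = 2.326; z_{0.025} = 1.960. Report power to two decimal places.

power ≈ 0.24

For two equal groups, power = Φ(d·√(n/2) − z_{α}).
d·√(n/2) = 0.53 × √(11/2) = 0.53 × 2.345 = 1.243.
z_β = 1.243 − 1.960 = -0.717.
Power = Φ(-0.717) = 0.237.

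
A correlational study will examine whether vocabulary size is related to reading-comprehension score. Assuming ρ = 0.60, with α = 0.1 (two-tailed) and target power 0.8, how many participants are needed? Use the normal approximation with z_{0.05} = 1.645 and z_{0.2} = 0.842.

n = 16

Fisher's z: C = ½·ln((1+r)/(1−r)) = ½·ln(4.0000) = 0.6931.
n = ((z_{α/2} + z_β)/C)² + 3.
(1.645 + 0.842) / 0.6931 = 2.487 / 0.6931 = 3.588.
n = 3.588² + 3 = 12.88 + 3 = 15.9.
Round up.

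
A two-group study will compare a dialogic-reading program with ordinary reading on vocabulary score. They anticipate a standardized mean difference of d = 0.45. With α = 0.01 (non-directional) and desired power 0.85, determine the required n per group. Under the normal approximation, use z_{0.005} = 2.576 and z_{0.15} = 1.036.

n = 129 per group

For two independent groups with equal n: n = 2·((z_{α/2} + z_β) / d)².
z_{α/2} + z_β = 2.576 + 1.036 = 3.612.
n = 2 × (3.612 / 0.45)² = 2 × 8.027² = 2 × 64.43 = 128.9.
Round up to the next whole participant.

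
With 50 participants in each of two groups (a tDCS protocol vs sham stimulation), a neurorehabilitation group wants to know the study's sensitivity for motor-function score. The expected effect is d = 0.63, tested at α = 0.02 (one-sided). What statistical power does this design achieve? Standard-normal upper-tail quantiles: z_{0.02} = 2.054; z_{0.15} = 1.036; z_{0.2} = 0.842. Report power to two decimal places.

For two equal groups, power = Φ(d·√(n/2) − z_{α}).
d·√(n/2) = 0.63 × √(50/2) = 0.63 × 5.000 = 3.150.
z_β = 3.150 − 2.054 = 1.096.
Power = Φ(1.096) = 0.863.

power ≈ 0.86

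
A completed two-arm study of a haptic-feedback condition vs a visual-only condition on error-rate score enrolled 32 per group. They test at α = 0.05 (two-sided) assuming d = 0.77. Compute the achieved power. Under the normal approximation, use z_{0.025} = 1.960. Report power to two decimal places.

For two equal groups, power = Φ(d·√(n/2) − z_{α/2}).
d·√(n/2) = 0.77 × √(32/2) = 0.77 × 4.000 = 3.080.
z_β = 3.080 − 1.960 = 1.120.
Power = Φ(1.120) = 0.869.

power ≈ 0.87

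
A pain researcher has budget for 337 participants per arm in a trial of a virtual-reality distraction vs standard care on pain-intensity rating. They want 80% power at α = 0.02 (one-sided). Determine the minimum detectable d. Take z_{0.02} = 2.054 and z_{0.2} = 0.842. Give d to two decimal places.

For two independent groups of n = 337 each: d_min = (z_{α} + z_β)·√(2/n).
z-sum = 2.054 + 0.842 = 2.896.
d_min = 2.896 × √(2/337) = 2.896 × 0.0770 = 0.223.

d_min ≈ 0.22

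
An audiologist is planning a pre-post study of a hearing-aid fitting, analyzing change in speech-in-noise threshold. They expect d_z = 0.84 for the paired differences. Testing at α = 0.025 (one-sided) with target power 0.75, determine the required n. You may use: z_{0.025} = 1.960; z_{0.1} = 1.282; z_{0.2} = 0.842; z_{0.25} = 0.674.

For a paired (one-sample on differences) test: n = ((z_{α} + z_β) / d)².
z_{α} + z_β = 1.960 + 0.674 = 2.634.
n = (2.634 / 0.84)² = 3.136² = 9.83.
Round up.

n = 10 pairs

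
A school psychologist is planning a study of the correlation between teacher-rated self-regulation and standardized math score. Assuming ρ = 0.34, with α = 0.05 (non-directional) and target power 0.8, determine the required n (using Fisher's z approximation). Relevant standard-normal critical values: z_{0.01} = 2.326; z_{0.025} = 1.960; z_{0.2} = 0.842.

n = 66

Fisher's z: C = ½·ln((1+r)/(1−r)) = ½·ln(2.0303) = 0.3541.
n = ((z_{α/2} + z_β)/C)² + 3.
(1.960 + 0.842) / 0.3541 = 2.802 / 0.3541 = 7.913.
n = 7.913² + 3 = 62.62 + 3 = 65.6.
Round up.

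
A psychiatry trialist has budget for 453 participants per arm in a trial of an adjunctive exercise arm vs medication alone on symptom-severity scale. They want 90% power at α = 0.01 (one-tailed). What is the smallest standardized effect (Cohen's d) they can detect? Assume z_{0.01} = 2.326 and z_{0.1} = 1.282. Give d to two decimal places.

For two independent groups of n = 453 each: d_min = (z_{α} + z_β)·√(2/n).
z-sum = 2.326 + 1.282 = 3.608.
d_min = 3.608 × √(2/453) = 3.608 × 0.0664 = 0.240.

d_min ≈ 0.24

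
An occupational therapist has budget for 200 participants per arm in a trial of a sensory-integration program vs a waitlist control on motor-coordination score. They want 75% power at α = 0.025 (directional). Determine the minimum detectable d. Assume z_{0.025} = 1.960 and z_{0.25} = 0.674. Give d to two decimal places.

d_min ≈ 0.26

For two independent groups of n = 200 each: d_min = (z_{α} + z_β)·√(2/n).
z-sum = 1.960 + 0.674 = 2.634.
d_min = 2.634 × √(2/200) = 2.634 × 0.1000 = 0.263.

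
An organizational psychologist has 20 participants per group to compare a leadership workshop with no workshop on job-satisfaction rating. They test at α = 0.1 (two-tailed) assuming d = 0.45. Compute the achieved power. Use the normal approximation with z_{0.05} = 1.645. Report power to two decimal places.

For two equal groups, power = Φ(d·√(n/2) − z_{α/2}).
d·√(n/2) = 0.45 × √(20/2) = 0.45 × 3.162 = 1.423.
z_β = 1.423 − 1.645 = -0.222.
Power = Φ(-0.222) = 0.412.

power ≈ 0.41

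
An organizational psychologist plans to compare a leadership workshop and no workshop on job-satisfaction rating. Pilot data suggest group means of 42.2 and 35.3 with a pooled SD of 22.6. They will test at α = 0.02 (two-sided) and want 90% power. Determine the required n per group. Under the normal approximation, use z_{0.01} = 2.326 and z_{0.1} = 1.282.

Cohen's d = |M₁ − M₂| / SD_pooled = |42.2 − 35.3| / 22.6 = 6.9 / 22.6 = 0.305.
For two independent groups with equal n: n = 2·((z_{α/2} + z_β) / d)².
z_{α/2} + z_β = 2.326 + 1.282 = 3.608.
n = 2 × (3.608 / 0.305)² = 2 × 11.830² = 2 × 139.94 = 279.9.
Round up to the next whole participant.

n = 280 per group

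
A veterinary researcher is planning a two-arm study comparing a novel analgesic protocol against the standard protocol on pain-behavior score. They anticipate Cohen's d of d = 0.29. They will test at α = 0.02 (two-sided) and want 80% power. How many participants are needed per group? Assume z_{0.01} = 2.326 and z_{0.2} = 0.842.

n = 239 per group

For two independent groups with equal n: n = 2·((z_{α/2} + z_β) / d)².
z_{α/2} + z_β = 2.326 + 0.842 = 3.168.
n = 2 × (3.168 / 0.29)² = 2 × 10.924² = 2 × 119.34 = 238.7.
Round up to the next whole participant.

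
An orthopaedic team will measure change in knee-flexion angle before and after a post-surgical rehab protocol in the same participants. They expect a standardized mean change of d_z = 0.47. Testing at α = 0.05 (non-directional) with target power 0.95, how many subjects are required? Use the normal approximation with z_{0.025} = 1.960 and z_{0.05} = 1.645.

For a paired (one-sample on differences) test: n = ((z_{α/2} + z_β) / d)².
z_{α/2} + z_β = 1.960 + 1.645 = 3.605.
n = (3.605 / 0.47)² = 7.670² = 58.83.
Round up.

n = 59 pairs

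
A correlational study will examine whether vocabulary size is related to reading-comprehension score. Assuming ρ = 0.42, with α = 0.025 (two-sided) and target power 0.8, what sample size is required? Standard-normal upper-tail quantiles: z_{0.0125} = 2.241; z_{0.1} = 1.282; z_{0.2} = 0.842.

Fisher's z: C = ½·ln((1+r)/(1−r)) = ½·ln(2.4483) = 0.4477.
n = ((z_{α/2} + z_β)/C)² + 3.
(2.241 + 0.842) / 0.4477 = 3.083 / 0.4477 = 6.886.
n = 6.886² + 3 = 47.42 + 3 = 50.4.
Round up.

n = 51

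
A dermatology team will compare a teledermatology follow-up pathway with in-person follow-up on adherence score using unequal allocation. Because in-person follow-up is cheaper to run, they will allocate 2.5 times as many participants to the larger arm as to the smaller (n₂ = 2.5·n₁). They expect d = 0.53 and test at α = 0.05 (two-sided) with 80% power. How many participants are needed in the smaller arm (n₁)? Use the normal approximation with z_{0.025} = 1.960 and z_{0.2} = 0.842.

n₁ = 40

With allocation ratio k = n₂/n₁ = 2.5, Var(x̄₁−x̄₂) = σ²(1/n₁ + 1/(k·n₁)) = σ²·(k+1)/(k·n₁).
So n₁ = (1 + 1/k)·((z_{α/2} + z_β)/d)² = 1.400 × (2.802/0.53)².
n₁ = 1.400 × 27.95 = 39.1.
Round up: n₁ = 40, giving n₂ = 2.5 × 40 = 100.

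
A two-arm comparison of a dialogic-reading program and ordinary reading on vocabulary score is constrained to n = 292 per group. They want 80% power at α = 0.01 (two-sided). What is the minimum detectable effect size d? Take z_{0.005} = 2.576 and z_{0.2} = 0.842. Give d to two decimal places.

d_min ≈ 0.28

For two independent groups of n = 292 each: d_min = (z_{α/2} + z_β)·√(2/n).
z-sum = 2.576 + 0.842 = 3.418.
d_min = 3.418 × √(2/292) = 3.418 × 0.0828 = 0.283.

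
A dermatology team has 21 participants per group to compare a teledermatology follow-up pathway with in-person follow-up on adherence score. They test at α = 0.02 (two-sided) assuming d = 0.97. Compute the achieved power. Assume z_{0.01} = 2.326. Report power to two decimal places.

For two equal groups, power = Φ(d·√(n/2) − z_{α/2}).
d·√(n/2) = 0.97 × √(21/2) = 0.97 × 3.240 = 3.143.
z_β = 3.143 − 2.326 = 0.817.
Power = Φ(0.817) = 0.793.

power ≈ 0.79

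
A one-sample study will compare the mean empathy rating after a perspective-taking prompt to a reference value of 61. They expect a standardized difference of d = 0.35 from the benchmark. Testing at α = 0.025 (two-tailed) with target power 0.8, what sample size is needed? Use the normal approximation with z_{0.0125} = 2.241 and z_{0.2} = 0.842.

n = 78

For a one-sample test: n = ((z_{α/2} + z_β) / d)².
z_{α/2} + z_β = 2.241 + 0.842 = 3.083.
n = (3.083 / 0.35)² = 8.809² = 77.59.
Round up.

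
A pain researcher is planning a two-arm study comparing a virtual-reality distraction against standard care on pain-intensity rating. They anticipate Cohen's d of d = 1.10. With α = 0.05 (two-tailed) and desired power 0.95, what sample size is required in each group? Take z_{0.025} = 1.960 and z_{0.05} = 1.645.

For two independent groups with equal n: n = 2·((z_{α/2} + z_β) / d)².
z_{α/2} + z_β = 1.960 + 1.645 = 3.605.
n = 2 × (3.605 / 1.10)² = 2 × 3.277² = 2 × 10.74 = 21.5.
Round up to the next whole participant.

n = 22 per group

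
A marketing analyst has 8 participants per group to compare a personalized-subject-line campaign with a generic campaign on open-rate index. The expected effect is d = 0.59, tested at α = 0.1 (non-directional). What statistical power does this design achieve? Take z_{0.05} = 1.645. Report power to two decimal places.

power ≈ 0.32

For two equal groups, power = Φ(d·√(n/2) − z_{α/2}).
d·√(n/2) = 0.59 × √(8/2) = 0.59 × 2.000 = 1.180.
z_β = 1.180 − 1.645 = -0.465.
Power = Φ(-0.465) = 0.321.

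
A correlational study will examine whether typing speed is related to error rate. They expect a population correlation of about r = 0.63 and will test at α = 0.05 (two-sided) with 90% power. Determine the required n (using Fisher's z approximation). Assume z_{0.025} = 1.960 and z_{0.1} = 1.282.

Fisher's z: C = ½·ln((1+r)/(1−r)) = ½·ln(4.4054) = 0.7414.
n = ((z_{α/2} + z_β)/C)² + 3.
(1.960 + 1.282) / 0.7414 = 3.242 / 0.7414 = 4.373.
n = 4.373² + 3 = 19.12 + 3 = 22.1.
Round up.

n = 23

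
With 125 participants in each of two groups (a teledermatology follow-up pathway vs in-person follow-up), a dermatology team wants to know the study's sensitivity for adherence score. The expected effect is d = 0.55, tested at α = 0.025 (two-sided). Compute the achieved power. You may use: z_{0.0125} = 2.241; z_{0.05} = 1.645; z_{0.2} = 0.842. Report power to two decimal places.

For two equal groups, power = Φ(d·√(n/2) − z_{α/2}).
d·√(n/2) = 0.55 × √(125/2) = 0.55 × 7.906 = 4.348.
z_β = 4.348 − 2.241 = 2.107.
Power = Φ(2.107) = 0.982.

power ≈ 0.98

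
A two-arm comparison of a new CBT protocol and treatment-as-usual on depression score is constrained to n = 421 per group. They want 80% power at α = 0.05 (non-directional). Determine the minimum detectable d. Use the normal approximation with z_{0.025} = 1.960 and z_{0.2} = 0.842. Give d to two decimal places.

d_min ≈ 0.19

For two independent groups of n = 421 each: d_min = (z_{α/2} + z_β)·√(2/n).
z-sum = 1.960 + 0.842 = 2.802.
d_min = 2.802 × √(2/421) = 2.802 × 0.0689 = 0.193.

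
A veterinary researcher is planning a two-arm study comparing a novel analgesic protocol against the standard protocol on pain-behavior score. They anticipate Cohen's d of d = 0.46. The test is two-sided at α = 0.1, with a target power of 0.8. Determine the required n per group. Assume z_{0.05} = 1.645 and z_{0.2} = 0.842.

For two independent groups with equal n: n = 2·((z_{α/2} + z_β) / d)².
z_{α/2} + z_β = 1.645 + 0.842 = 2.487.
n = 2 × (2.487 / 0.46)² = 2 × 5.407² = 2 × 29.23 = 58.5.
Round up to the next whole participant.

n = 59 per group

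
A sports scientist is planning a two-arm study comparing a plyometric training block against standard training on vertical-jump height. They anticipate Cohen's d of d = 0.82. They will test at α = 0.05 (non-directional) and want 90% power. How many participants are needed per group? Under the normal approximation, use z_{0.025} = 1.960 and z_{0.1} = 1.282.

For two independent groups with equal n: n = 2·((z_{α/2} + z_β) / d)².
z_{α/2} + z_β = 1.960 + 1.282 = 3.242.
n = 2 × (3.242 / 0.82)² = 2 × 3.954² = 2 × 15.63 = 31.3.
Round up to the next whole participant.

n = 32 per group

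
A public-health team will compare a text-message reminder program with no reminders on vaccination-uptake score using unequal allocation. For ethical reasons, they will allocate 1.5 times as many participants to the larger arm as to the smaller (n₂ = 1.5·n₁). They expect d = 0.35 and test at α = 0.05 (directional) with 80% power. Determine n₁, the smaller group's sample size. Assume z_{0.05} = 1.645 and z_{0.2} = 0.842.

n₁ = 85

With allocation ratio k = n₂/n₁ = 1.5, Var(x̄₁−x̄₂) = σ²(1/n₁ + 1/(k·n₁)) = σ²·(k+1)/(k·n₁).
So n₁ = (1 + 1/k)·((z_{α} + z_β)/d)² = 1.667 × (2.487/0.35)².
n₁ = 1.667 × 50.49 = 84.2.
Round up: n₁ = 85, giving n₂ = ⌈1.5 × 85⌉ = ⌈127.5⌉ = 128.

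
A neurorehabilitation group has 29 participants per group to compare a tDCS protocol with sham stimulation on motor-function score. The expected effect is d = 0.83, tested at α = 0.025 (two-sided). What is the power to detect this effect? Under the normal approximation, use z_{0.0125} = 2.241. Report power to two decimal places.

For two equal groups, power = Φ(d·√(n/2) − z_{α/2}).
d·√(n/2) = 0.83 × √(29/2) = 0.83 × 3.808 = 3.161.
z_β = 3.161 − 2.241 = 0.920.
Power = Φ(0.920) = 0.821.

power ≈ 0.82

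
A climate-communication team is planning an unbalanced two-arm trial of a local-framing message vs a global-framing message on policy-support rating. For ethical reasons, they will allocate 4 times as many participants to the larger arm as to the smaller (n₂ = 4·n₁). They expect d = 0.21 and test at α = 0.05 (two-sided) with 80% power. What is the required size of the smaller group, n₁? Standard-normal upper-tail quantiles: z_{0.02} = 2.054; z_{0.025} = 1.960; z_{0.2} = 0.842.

With allocation ratio k = n₂/n₁ = 4, Var(x̄₁−x̄₂) = σ²(1/n₁ + 1/(k·n₁)) = σ²·(k+1)/(k·n₁).
So n₁ = (1 + 1/k)·((z_{α/2} + z_β)/d)² = 1.250 × (2.802/0.21)².
n₁ = 1.250 × 178.03 = 222.5.
Round up: n₁ = 223, giving n₂ = 4 × 223 = 892.

n₁ = 223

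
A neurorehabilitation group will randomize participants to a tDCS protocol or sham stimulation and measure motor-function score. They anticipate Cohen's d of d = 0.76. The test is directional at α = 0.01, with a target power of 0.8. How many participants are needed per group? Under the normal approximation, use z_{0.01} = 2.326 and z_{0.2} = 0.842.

n = 35 per group

For two independent groups with equal n: n = 2·((z_{α} + z_β) / d)².
z_{α} + z_β = 2.326 + 0.842 = 3.168.
n = 2 × (3.168 / 0.76)² = 2 × 4.168² = 2 × 17.38 = 34.8.
Round up to the next whole participant.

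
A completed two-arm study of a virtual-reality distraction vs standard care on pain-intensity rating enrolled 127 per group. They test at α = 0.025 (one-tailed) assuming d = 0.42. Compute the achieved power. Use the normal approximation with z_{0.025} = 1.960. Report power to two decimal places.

power ≈ 0.92

For two equal groups, power = Φ(d·√(n/2) − z_{α}).
d·√(n/2) = 0.42 × √(127/2) = 0.42 × 7.969 = 3.347.
z_β = 3.347 − 1.960 = 1.387.
Power = Φ(1.387) = 0.917.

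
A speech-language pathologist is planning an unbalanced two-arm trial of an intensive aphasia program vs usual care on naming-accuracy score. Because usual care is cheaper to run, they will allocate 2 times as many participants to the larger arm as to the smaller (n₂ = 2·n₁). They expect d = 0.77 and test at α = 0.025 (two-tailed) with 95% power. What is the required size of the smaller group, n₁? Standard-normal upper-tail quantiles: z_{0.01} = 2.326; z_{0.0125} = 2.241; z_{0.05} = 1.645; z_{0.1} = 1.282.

With allocation ratio k = n₂/n₁ = 2, Var(x̄₁−x̄₂) = σ²(1/n₁ + 1/(k·n₁)) = σ²·(k+1)/(k·n₁).
So n₁ = (1 + 1/k)·((z_{α/2} + z_β)/d)² = 1.500 × (3.886/0.77)².
n₁ = 1.500 × 25.47 = 38.2.
Round up: n₁ = 39, giving n₂ = 2 × 39 = 78.

n₁ = 39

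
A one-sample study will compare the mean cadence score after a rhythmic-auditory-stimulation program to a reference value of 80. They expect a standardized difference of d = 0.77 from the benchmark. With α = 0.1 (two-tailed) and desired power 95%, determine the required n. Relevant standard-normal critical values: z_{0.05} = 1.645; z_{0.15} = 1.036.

n = 19

For a one-sample test: n = ((z_{α/2} + z_β) / d)².
z_{α/2} + z_β = 1.645 + 1.645 = 3.290.
n = (3.290 / 0.77)² = 4.273² = 18.26.
Round up.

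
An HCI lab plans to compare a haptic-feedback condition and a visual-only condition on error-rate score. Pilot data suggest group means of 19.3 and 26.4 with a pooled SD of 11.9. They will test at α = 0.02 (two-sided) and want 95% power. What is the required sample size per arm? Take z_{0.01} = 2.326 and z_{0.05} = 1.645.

n = 89 per group

Cohen's d = |M₁ − M₂| / SD_pooled = |19.3 − 26.4| / 11.9 = 7.1 / 11.9 = 0.597.
For two independent groups with equal n: n = 2·((z_{α/2} + z_β) / d)².
z_{α/2} + z_β = 2.326 + 1.645 = 3.971.
n = 2 × (3.971 / 0.597)² = 2 × 6.652² = 2 × 44.24 = 88.5.
Round up to the next whole participant.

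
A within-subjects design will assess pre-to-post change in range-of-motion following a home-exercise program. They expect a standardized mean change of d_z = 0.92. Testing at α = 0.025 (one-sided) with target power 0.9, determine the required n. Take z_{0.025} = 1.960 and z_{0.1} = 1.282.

n = 13 pairs

For a paired (one-sample on differences) test: n = ((z_{α} + z_β) / d)².
z_{α} + z_β = 1.960 + 1.282 = 3.242.
n = (3.242 / 0.92)² = 3.524² = 12.42.
Round up.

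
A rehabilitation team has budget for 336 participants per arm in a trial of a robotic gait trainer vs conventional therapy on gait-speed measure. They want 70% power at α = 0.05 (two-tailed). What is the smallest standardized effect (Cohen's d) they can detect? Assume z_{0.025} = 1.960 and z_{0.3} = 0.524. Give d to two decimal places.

d_min ≈ 0.19

For two independent groups of n = 336 each: d_min = (z_{α/2} + z_β)·√(2/n).
z-sum = 1.960 + 0.524 = 2.484.
d_min = 2.484 × √(2/336) = 2.484 × 0.0772 = 0.192.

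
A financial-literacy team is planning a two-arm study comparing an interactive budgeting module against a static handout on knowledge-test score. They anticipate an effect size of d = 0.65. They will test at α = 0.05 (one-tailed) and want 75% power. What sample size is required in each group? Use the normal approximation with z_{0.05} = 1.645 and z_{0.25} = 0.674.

For two independent groups with equal n: n = 2·((z_{α} + z_β) / d)².
z_{α} + z_β = 1.645 + 0.674 = 2.319.
n = 2 × (2.319 / 0.65)² = 2 × 3.568² = 2 × 12.73 = 25.5.
Round up to the next whole participant.

n = 26 per group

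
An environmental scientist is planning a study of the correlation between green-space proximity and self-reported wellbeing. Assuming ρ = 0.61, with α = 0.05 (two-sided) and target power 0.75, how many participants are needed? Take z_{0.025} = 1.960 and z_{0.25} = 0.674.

n = 17

Fisher's z: C = ½·ln((1+r)/(1−r)) = ½·ln(4.1282) = 0.7089.
n = ((z_{α/2} + z_β)/C)² + 3.
(1.960 + 0.674) / 0.7089 = 2.634 / 0.7089 = 3.716.
n = 3.716² + 3 = 13.81 + 3 = 16.8.
Round up.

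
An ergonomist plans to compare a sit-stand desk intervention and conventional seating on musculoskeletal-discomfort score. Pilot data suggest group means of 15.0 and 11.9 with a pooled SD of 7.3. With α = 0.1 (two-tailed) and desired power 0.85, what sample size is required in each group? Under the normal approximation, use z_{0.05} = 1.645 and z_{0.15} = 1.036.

Cohen's d = |M₁ − M₂| / SD_pooled = |15.0 − 11.9| / 7.3 = 3.1 / 7.3 = 0.425.
For two independent groups with equal n: n = 2·((z_{α/2} + z_β) / d)².
z_{α/2} + z_β = 1.645 + 1.036 = 2.681.
n = 2 × (2.681 / 0.425)² = 2 × 6.308² = 2 × 39.79 = 79.6.
Round up to the next whole participant.

n = 80 per group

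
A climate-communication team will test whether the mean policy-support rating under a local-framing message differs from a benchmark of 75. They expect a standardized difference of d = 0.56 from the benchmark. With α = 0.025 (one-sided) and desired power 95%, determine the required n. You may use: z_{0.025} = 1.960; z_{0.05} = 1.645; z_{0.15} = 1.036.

For a one-sample test: n = ((z_{α} + z_β) / d)².
z_{α} + z_β = 1.960 + 1.645 = 3.605.
n = (3.605 / 0.56)² = 6.437² = 41.44.
Round up.

n = 42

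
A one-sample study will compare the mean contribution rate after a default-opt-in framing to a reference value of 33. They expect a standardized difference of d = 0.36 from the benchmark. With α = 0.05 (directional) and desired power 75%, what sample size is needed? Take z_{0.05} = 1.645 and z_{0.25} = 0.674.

For a one-sample test: n = ((z_{α} + z_β) / d)².
z_{α} + z_β = 1.645 + 0.674 = 2.319.
n = (2.319 / 0.36)² = 6.442² = 41.50.
Round up.

n = 42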